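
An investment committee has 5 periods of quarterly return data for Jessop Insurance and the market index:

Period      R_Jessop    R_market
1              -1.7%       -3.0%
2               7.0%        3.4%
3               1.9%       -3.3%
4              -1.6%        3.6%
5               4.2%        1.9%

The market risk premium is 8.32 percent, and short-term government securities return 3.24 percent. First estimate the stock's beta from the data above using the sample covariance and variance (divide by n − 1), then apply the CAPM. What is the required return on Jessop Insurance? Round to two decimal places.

6.76%

Mean R_i = (-1.7 + 7.0 + 1.9 − 1.6 + 4.2) / 5 = 1.9600%
Mean R_m = (-3.0 + 3.4 − 3.3 + 3.6 + 1.9) / 5 = 0.5200%
Σ(R_i − R̄_i)(R_m − R̄_m) = 19.7540  ⇒  Cov = 19.7540 / 4 = 4.9385
Σ(R_m − R̄_m)² = 46.6680  ⇒  Var(R_m) = 46.6680 / 4 = 11.6670
β = Cov / Var(R_m) = 4.9385 / 11.6670 = 0.4233
E(R) = R_f + β × MRP = 3.24% + 0.4233 × 8.32% = 6.76%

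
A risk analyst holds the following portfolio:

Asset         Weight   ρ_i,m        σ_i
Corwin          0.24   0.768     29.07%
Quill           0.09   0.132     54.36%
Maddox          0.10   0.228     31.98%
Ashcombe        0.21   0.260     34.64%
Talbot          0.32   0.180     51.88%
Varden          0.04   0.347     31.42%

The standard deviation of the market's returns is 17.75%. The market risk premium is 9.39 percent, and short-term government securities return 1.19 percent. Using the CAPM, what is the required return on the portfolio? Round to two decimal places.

β_Corwin = 0.768 × 29.07% / 17.75% = 1.2578
β_Quill = 0.132 × 54.36% / 17.75% = 0.4043
β_Maddox = 0.228 × 31.98% / 17.75% = 0.4108
β_Ashcombe = 0.260 × 34.64% / 17.75% = 0.5074
β_Talbot = 0.180 × 51.88% / 17.75% = 0.5261
β_Varden = 0.347 × 31.42% / 17.75% = 0.6142
β_P = Σ w_i β_i = 0.24×1.2578 + 0.09×0.4043 + 0.10×0.4108 + 0.21×0.5074 + 0.32×0.5261 + 0.04×0.6142 = 0.6788
E(R_P) = R_f + β_P × MRP = 1.19% + 0.6788 × 9.39% = 7.56%

7.56%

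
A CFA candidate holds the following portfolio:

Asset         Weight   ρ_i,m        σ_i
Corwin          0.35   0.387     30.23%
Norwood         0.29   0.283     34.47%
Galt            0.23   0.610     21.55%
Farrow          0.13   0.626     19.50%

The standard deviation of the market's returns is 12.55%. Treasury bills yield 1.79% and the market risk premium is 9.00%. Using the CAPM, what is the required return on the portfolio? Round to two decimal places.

10.06%

β_Corwin = 0.387 × 30.23% / 12.55% = 0.9322
β_Norwood = 0.283 × 34.47% / 12.55% = 0.7773
β_Galt = 0.610 × 21.55% / 12.55% = 1.0475
β_Farrow = 0.626 × 19.50% / 12.55% = 0.9727
β_P = Σ w_i β_i = 0.35×0.9322 + 0.29×0.7773 + 0.23×1.0475 + 0.13×0.9727 = 0.9191
E(R_P) = R_f + β_P × MRP = 1.79% + 0.9191 × 9.00% = 10.06%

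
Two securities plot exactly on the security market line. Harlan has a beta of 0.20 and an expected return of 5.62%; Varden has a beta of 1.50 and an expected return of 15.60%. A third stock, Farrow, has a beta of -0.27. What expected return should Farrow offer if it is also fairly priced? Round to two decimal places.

2.01%

MRP (SML slope) = (15.60% − 5.62%) / (1.50 − 0.20) = 9.98% / 1.30 = 7.6769%
R_f (intercept) = 5.62% − 0.20 × 7.6769% = 4.0846%
E(R_Farrow) = R_f + β × MRP = 4.0846% + -0.27 × 7.6769% = 2.01%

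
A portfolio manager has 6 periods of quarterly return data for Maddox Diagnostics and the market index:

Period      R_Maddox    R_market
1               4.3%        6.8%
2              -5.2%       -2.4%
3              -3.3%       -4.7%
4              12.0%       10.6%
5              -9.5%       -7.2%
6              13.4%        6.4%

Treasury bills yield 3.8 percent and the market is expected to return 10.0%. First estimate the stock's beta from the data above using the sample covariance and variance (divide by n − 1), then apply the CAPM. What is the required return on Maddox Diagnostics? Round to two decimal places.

11.31%

Mean R_i = (4.3 − 5.2 − 3.3 + 12.0 − 9.5 + 13.4) / 6 = 1.9500%
Mean R_m = (6.8 − 2.4 − 4.7 + 10.6 − 7.2 + 6.4) / 6 = 1.5833%
Σ(R_i − R̄_i)(R_m − R̄_m) = 320.0650  ⇒  Cov = 320.0650 / 5 = 64.0130
Σ(R_m − R̄_m)² = 264.2083  ⇒  Var(R_m) = 264.2083 / 5 = 52.8417
β = Cov / Var(R_m) = 64.0130 / 52.8417 = 1.2114
MRP = 10.0% − 3.8% = 6.20%
E(R) = R_f + β × MRP = 3.8% + 1.2114 × 6.2% = 11.31%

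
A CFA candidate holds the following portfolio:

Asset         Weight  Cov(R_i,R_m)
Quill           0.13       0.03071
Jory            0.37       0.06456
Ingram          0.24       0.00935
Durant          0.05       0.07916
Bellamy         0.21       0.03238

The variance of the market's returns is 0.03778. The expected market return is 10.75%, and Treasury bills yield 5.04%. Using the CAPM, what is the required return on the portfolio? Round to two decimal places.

11.22%

β_Quill = 0.03071 / 0.03778 = 0.8129
β_Jory = 0.06456 / 0.03778 = 1.7088
β_Ingram = 0.00935 / 0.03778 = 0.2475
β_Durant = 0.07916 / 0.03778 = 2.0953
β_Bellamy = 0.03238 / 0.03778 = 0.8571
β_P = Σ w_i β_i = 0.13×0.8129 + 0.37×1.7088 + 0.24×0.2475 + 0.05×2.0953 + 0.21×0.8571 = 1.0821
MRP = 10.75% − 5.04% = 5.71%
E(R_P) = R_f + β_P × MRP = 5.04% + 1.0821 × 5.71% = 11.22%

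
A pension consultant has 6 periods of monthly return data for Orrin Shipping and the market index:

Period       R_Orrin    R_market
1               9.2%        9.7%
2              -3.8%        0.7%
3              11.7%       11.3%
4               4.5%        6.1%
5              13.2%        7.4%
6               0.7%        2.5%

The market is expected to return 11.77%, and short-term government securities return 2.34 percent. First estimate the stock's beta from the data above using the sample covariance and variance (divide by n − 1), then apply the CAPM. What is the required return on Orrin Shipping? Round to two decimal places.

Mean R_i = (9.2 − 3.8 + 11.7 + 4.5 + 13.2 + 0.7) / 6 = 5.9167%
Mean R_m = (9.7 + 0.7 + 11.3 + 6.1 + 7.4 + 2.5) / 6 = 6.2833%
Σ(R_i − R̄_i)(R_m − R̄_m) = 122.6117  ⇒  Cov = 122.6117 / 5 = 24.5223
Σ(R_m − R̄_m)² = 83.6083  ⇒  Var(R_m) = 83.6083 / 5 = 16.7217
β = Cov / Var(R_m) = 24.5223 / 16.7217 = 1.4665
MRP = 11.77% − 2.34% = 9.43%
E(R) = R_f + β × MRP = 2.34% + 1.4665 × 9.43% = 16.17%

16.17%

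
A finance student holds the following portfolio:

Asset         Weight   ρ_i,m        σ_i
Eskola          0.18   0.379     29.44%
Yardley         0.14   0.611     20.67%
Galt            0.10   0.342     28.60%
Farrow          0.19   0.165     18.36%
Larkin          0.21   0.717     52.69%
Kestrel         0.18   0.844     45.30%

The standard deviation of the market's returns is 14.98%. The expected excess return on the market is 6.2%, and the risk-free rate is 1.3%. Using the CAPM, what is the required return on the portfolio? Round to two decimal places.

9.64%

β_Eskola = 0.379 × 29.44% / 14.98% = 0.7448
β_Yardley = 0.611 × 20.67% / 14.98% = 0.8431
β_Galt = 0.342 × 28.60% / 14.98% = 0.6530
β_Farrow = 0.165 × 18.36% / 14.98% = 0.2022
β_Larkin = 0.717 × 52.69% / 14.98% = 2.5219
β_Kestrel = 0.844 × 45.30% / 14.98% = 2.5523
β_P = Σ w_i β_i = 0.18×0.7448 + 0.14×0.8431 + 0.10×0.6530 + 0.19×0.2022 + 0.21×2.5219 + 0.18×2.5523 = 1.3448
E(R_P) = R_f + β_P × MRP = 1.3% + 1.3448 × 6.2% = 9.64%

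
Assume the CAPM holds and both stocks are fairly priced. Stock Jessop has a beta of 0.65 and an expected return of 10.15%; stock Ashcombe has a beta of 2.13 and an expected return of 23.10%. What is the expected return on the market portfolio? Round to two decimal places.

Both satisfy E(R) = R_f + β·MRP, so the slope of the SML is
MRP = (23.10% − 10.15%) / (2.13 − 0.65) = 12.95% / 1.48 = 8.7500%
R_f = E(R_Jessop) − β_Jessop·MRP = 10.15% − 0.65 × 8.7500% = 4.4625%
E(R_m) = R_f + MRP = 4.4625% + 8.7500% = 13.21%

13.21%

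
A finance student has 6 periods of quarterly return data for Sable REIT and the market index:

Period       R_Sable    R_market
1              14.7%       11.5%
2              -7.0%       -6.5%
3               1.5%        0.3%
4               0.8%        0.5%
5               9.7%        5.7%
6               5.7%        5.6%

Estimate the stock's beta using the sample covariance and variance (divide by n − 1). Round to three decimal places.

1.212

Mean R_i = (14.7 − 7.0 + 1.5 + 0.8 + 9.7 + 5.7) / 6 = 4.2333%
Mean R_m = (11.5 − 6.5 + 0.3 + 0.5 + 5.7 + 5.6) / 6 = 2.8500%
Σ(R_i − R̄_i)(R_m − R̄_m) = 230.2200  ⇒  Cov = 230.2200 / 5 = 46.0440
Σ(R_m − R̄_m)² = 189.9550  ⇒  Var(R_m) = 189.9550 / 5 = 37.9910
β = Cov / Var(R_m) = 46.0440 / 37.9910 = 1.2120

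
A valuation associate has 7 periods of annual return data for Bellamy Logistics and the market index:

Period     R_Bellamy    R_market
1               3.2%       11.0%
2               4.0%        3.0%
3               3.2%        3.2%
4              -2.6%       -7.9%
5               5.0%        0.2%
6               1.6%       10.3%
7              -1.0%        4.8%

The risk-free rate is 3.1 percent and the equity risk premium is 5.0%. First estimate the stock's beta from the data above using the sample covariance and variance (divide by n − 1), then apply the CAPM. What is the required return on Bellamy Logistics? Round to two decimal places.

3.99%

Mean R_i = (3.2 + 4.0 + 3.2 − 2.6 + 5.0 + 1.6 − 1.0) / 7 = 1.9143%
Mean R_m = (11.0 + 3.0 + 3.2 − 7.9 + 0.2 + 10.3 + 4.8) / 7 = 3.5143%
Σ(R_i − R̄_i)(R_m − R̄_m) = 43.5686  ⇒  Cov = 43.5686 / 6 = 7.2614
Σ(R_m − R̄_m)² = 245.3686  ⇒  Var(R_m) = 245.3686 / 6 = 40.8948
β = Cov / Var(R_m) = 7.2614 / 40.8948 = 0.1776
E(R) = R_f + β × MRP = 3.1% + 0.1776 × 5.0% = 3.99%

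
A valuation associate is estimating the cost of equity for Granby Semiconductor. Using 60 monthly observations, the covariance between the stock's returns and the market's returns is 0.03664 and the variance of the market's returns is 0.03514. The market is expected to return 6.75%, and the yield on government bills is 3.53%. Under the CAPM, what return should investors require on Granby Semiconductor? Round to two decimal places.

β = Cov(R_i, R_m) / Var(R_m) = 0.03664 / 0.03514 = 1.0427
MRP = 6.75% − 3.53% = 3.22%
E(R) = R_f + β × MRP = 3.53% + 1.0427 × 3.22% = 6.89%

6.89%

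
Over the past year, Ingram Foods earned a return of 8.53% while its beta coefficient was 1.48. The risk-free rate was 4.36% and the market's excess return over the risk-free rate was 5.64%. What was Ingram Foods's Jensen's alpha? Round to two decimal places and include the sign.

-4.18%

CAPM benchmark = R_f + β(R_m − R_f) = 4.36% + 1.48 × 5.64% = 12.7072%
α = actual − benchmark = 8.53% − 12.7072% = -4.18%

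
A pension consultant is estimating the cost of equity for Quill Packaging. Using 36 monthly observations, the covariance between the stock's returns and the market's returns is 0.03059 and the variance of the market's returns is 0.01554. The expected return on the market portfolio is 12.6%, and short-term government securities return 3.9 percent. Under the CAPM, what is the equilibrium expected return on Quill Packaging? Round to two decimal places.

β = Cov(R_i, R_m) / Var(R_m) = 0.03059 / 0.01554 = 1.9685
MRP = 12.6% − 3.9% = 8.70%
E(R) = R_f + β × MRP = 3.9% + 1.9685 × 8.7% = 21.03%

21.03%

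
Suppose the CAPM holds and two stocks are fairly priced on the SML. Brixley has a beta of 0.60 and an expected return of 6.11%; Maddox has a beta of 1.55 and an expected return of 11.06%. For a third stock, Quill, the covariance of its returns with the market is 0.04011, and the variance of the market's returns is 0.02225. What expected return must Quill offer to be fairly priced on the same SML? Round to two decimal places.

12.38%

MRP = (11.06% − 6.11%) / (1.55 − 0.60) = 5.2105%
R_f = 6.11% − 0.60 × 5.2105% = 2.9837%
β_Quill = Cov / Var(R_m) = 0.04011 / 0.02225 = 1.8027
E(R_Quill) = R_f + β × MRP = 2.9837% + 1.8027 × 5.2105% = 12.38%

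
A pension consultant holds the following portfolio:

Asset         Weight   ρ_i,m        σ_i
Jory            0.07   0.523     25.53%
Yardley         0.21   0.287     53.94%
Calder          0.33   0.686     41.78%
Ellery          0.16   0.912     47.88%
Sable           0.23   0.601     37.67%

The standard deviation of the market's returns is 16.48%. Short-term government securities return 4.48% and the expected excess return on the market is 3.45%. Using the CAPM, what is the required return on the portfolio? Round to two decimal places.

9.89%

β_Jory = 0.523 × 25.53% / 16.48% = 0.8102
β_Yardley = 0.287 × 53.94% / 16.48% = 0.9394
β_Calder = 0.686 × 41.78% / 16.48% = 1.7391
β_Ellery = 0.912 × 47.88% / 16.48% = 2.6497
β_Sable = 0.601 × 37.67% / 16.48% = 1.3738
β_P = Σ w_i β_i = 0.07×0.8102 + 0.21×0.9394 + 0.33×1.7391 + 0.16×2.6497 + 0.23×1.3738 = 1.5678
E(R_P) = R_f + β_P × MRP = 4.48% + 1.5678 × 3.45% = 9.89%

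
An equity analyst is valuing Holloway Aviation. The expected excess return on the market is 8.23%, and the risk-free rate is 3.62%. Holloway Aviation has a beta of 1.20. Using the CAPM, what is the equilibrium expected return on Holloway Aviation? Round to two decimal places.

13.50%

E(R) = R_f + β × MRP = 3.62% + 1.20 × 8.23% = 13.50%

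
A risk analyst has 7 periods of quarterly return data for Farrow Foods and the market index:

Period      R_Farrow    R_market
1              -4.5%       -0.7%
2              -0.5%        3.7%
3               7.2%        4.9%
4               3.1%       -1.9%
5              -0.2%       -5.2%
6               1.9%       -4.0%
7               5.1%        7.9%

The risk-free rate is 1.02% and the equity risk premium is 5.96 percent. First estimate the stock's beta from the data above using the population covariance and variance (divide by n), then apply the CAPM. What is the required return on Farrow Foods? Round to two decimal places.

3.35%

Mean R_i = (-4.5 − 0.5 + 7.2 + 3.1 − 0.2 + 1.9 + 5.1) / 7 = 1.7286%
Mean R_m = (-0.7 + 3.7 + 4.9 − 1.9 − 5.2 − 4.0 + 7.9) / 7 = 0.6714%
Σ(R_i − R̄_i)(R_m − R̄_m) = 56.2957  ⇒  Cov = 56.2957 / 7 = 8.0422
Σ(R_m − R̄_m)² = 144.0943  ⇒  Var(R_m) = 144.0943 / 7 = 20.5849
β = Cov / Var(R_m) = 8.0422 / 20.5849 = 0.3907
E(R) = R_f + β × MRP = 1.02% + 0.3907 × 5.96% = 3.35%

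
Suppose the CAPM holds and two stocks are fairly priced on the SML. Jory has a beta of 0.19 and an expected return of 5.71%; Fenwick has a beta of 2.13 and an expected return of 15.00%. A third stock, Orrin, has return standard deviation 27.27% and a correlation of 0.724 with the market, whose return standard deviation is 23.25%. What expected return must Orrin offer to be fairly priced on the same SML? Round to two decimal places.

MRP = (15.00% − 5.71%) / (2.13 − 0.19) = 4.7887%
R_f = 5.71% − 0.19 × 4.7887% = 4.8001%
β_Orrin = ρ·σ_i/σ_m = 0.724 × 27.27 / 23.25 = 0.8492
E(R_Orrin) = R_f + β × MRP = 4.8001% + 0.8492 × 4.7887% = 8.87%

8.87%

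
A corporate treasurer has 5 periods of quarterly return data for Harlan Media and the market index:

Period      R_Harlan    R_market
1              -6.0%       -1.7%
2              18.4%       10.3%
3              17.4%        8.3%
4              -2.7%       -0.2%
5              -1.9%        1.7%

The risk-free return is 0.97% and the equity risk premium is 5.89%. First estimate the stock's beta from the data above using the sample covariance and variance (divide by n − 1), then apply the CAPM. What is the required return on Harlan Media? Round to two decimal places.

Mean R_i = (-6.0 + 18.4 + 17.4 − 2.7 − 1.9) / 5 = 5.0400%
Mean R_m = (-1.7 + 10.3 + 8.3 − 0.2 + 1.7) / 5 = 3.6800%
Σ(R_i − R̄_i)(R_m − R̄_m) = 248.7140  ⇒  Cov = 248.7140 / 4 = 62.1785
Σ(R_m − R̄_m)² = 113.0880  ⇒  Var(R_m) = 113.0880 / 4 = 28.2720
β = Cov / Var(R_m) = 62.1785 / 28.2720 = 2.1993
E(R) = R_f + β × MRP = 0.97% + 2.1993 × 5.89% = 13.92%

13.92%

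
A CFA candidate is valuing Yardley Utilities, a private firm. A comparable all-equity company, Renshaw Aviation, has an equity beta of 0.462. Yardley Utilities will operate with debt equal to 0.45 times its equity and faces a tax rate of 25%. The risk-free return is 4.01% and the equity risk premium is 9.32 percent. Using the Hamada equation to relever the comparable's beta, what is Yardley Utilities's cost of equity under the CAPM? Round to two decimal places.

9.77%

β_L = β_U × [1 + (1 − t)(D/E)] = 0.462 × [1 + (1 − 0.25) × 0.45]
    = 0.462 × [1 + 0.75 × 0.45] = 0.462 × 1.3375 = 0.6179
E(R) = R_f + β_L × MRP = 4.01% + 0.6179 × 9.32% = 9.77%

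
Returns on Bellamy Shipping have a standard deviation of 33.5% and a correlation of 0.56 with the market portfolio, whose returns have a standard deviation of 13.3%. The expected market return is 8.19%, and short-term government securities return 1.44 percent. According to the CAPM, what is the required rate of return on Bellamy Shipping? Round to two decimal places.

10.96%

β = ρ × σ_i / σ_m = 0.56 × 33.5% / 13.3% = 1.4105
MRP = 8.19% − 1.44% = 6.75%
E(R) = 1.44% + 1.4105 × 6.75% = 10.96%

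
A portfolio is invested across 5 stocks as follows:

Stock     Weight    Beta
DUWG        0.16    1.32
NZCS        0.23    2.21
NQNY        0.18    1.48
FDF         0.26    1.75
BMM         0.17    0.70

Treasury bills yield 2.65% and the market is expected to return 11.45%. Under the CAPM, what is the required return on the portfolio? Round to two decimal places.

16.38%

β_P = Σ w_i β_i = 0.16×1.32 + 0.23×2.21 + 0.18×1.48 + 0.26×1.75 + 0.17×0.70 = 1.5599
MRP = 11.45% − 2.65% = 8.80%
E(R_P) = R_f + β_P × MRP = 2.65% + 1.5599 × 8.80% = 16.38%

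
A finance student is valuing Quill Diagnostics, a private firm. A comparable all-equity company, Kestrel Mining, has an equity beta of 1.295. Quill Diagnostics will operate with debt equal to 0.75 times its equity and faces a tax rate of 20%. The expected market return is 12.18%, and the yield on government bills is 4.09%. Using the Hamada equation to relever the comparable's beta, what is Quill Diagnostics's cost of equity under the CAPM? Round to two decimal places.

20.85%

β_L = β_U × [1 + (1 − t)(D/E)] = 1.295 × [1 + (1 − 0.20) × 0.75]
    = 1.295 × [1 + 0.80 × 0.75] = 1.295 × 1.6000 = 2.0720
MRP = 12.18% − 4.09% = 8.09%
E(R) = R_f + β_L × MRP = 4.09% + 2.0720 × 8.09% = 20.85%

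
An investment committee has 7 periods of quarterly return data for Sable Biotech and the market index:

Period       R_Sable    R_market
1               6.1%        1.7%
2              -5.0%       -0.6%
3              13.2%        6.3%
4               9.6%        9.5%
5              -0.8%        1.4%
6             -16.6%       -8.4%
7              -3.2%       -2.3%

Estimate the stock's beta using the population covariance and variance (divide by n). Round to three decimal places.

Mean R_i = (6.1 − 5.0 + 13.2 + 9.6 − 0.8 − 16.6 − 3.2) / 7 = 0.4714%
Mean R_m = (1.7 − 0.6 + 6.3 + 9.5 + 1.4 − 8.4 − 2.3) / 7 = 1.0857%
Σ(R_i − R̄_i)(R_m − R̄_m) = 329.8271  ⇒  Cov = 329.8271 / 7 = 47.1182
Σ(R_m − R̄_m)² = 202.7486  ⇒  Var(R_m) = 202.7486 / 7 = 28.9641
β = Cov / Var(R_m) = 47.1182 / 28.9641 = 1.6268

1.627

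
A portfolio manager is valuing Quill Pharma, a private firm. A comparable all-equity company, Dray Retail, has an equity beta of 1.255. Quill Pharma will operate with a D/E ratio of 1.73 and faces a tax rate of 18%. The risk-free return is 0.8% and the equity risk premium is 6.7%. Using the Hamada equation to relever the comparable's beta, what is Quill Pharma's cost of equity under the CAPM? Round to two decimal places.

21.14%

β_L = β_U × [1 + (1 − t)(D/E)] = 1.255 × [1 + (1 − 0.18) × 1.73]
    = 1.255 × [1 + 0.82 × 1.73] = 1.255 × 2.4186 = 3.0353
E(R) = R_f + β_L × MRP = 0.8% + 3.0353 × 6.7% = 21.14%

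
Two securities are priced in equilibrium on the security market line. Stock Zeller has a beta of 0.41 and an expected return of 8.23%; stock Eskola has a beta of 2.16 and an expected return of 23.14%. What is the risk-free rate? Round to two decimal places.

Both satisfy E(R) = R_f + β·MRP, so the slope of the SML is
MRP = (23.14% − 8.23%) / (2.16 − 0.41) = 14.91% / 1.75 = 8.5200%
R_f = E(R_Zeller) − β_Zeller·MRP = 8.23% − 0.41 × 8.5200% = 4.7368%

4.74%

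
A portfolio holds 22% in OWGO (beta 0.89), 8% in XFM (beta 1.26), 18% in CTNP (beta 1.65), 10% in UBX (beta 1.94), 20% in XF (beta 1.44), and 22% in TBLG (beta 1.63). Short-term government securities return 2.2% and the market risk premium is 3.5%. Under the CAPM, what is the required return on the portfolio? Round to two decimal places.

7.22%

β_P = Σ w_i β_i = 0.22×0.89 + 0.08×1.26 + 0.18×1.65 + 0.10×1.94 + 0.20×1.44 + 0.22×1.63 = 1.4342
E(R_P) = R_f + β_P × MRP = 2.2% + 1.4342 × 3.5% = 7.22%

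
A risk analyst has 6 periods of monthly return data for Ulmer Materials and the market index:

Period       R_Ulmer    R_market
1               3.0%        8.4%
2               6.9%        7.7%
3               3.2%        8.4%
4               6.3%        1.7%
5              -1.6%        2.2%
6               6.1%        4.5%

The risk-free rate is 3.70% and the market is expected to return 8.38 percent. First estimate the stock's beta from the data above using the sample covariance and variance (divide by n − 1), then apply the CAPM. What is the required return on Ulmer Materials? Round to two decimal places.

4.56%

Mean R_i = (3.0 + 6.9 + 3.2 + 6.3 − 1.6 + 6.1) / 6 = 3.9833%
Mean R_m = (8.4 + 7.7 + 8.4 + 1.7 + 2.2 + 4.5) / 6 = 5.4833%
Σ(R_i − R̄_i)(R_m − R̄_m) = 8.7983  ⇒  Cov = 8.7983 / 5 = 1.7597
Σ(R_m − R̄_m)² = 47.9883  ⇒  Var(R_m) = 47.9883 / 5 = 9.5977
β = Cov / Var(R_m) = 1.7597 / 9.5977 = 0.1833
MRP = 8.38% − 3.70% = 4.68%
E(R) = R_f + β × MRP = 3.70% + 0.1833 × 4.68% = 4.56%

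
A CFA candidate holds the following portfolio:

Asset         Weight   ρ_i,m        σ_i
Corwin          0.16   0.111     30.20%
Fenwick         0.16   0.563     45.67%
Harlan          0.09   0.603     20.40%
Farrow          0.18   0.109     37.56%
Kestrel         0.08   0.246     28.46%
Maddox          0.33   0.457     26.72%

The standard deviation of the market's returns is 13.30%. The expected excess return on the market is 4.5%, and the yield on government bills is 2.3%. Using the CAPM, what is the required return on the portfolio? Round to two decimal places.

β_Corwin = 0.111 × 30.20% / 13.30% = 0.2520
β_Fenwick = 0.563 × 45.67% / 13.30% = 1.9332
β_Harlan = 0.603 × 20.40% / 13.30% = 0.9249
β_Farrow = 0.109 × 37.56% / 13.30% = 0.3078
β_Kestrel = 0.246 × 28.46% / 13.30% = 0.5264
β_Maddox = 0.457 × 26.72% / 13.30% = 0.9181
β_P = Σ w_i β_i = 0.16×0.2520 + 0.16×1.9332 + 0.09×0.9249 + 0.18×0.3078 + 0.08×0.5264 + 0.33×0.9181 = 0.8334
E(R_P) = R_f + β_P × MRP = 2.3% + 0.8334 × 4.5% = 6.05%

6.05%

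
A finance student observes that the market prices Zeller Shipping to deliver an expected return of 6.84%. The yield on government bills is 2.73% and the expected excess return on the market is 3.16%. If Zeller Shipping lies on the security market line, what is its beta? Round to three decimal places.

β = (E(R) − R_f) / MRP = (6.84% − 2.73%) / 3.16% = 4.11% / 3.16% = 1.301

1.301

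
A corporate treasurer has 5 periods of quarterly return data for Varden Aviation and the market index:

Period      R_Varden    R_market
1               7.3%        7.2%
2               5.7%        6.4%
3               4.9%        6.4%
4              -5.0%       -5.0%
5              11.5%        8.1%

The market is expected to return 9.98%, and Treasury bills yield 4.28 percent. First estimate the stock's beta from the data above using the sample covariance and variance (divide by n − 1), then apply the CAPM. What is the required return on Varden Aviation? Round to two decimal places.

Mean R_i = (7.3 + 5.7 + 4.9 − 5.0 + 11.5) / 5 = 4.8800%
Mean R_m = (7.2 + 6.4 + 6.4 − 5.0 + 8.1) / 5 = 4.6200%
Σ(R_i − R̄_i)(R_m − R̄_m) = 125.8220  ⇒  Cov = 125.8220 / 4 = 31.4555
Σ(R_m − R̄_m)² = 117.6480  ⇒  Var(R_m) = 117.6480 / 4 = 29.4120
β = Cov / Var(R_m) = 31.4555 / 29.4120 = 1.0695
MRP = 9.98% − 4.28% = 5.70%
E(R) = R_f + β × MRP = 4.28% + 1.0695 × 5.70% = 10.38%

10.38%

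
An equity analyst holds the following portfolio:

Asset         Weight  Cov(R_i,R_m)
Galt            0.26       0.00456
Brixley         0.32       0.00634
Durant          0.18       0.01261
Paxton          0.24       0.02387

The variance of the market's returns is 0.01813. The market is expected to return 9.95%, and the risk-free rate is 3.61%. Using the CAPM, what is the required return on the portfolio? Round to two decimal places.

7.53%

β_Galt = 0.00456 / 0.01813 = 0.2515
β_Brixley = 0.00634 / 0.01813 = 0.3497
β_Durant = 0.01261 / 0.01813 = 0.6955
β_Paxton = 0.02387 / 0.01813 = 1.3166
β_P = Σ w_i β_i = 0.26×0.2515 + 0.32×0.3497 + 0.18×0.6955 + 0.24×1.3166 = 0.6185
MRP = 9.95% − 3.61% = 6.34%
E(R_P) = R_f + β_P × MRP = 3.61% + 0.6185 × 6.34% = 7.53%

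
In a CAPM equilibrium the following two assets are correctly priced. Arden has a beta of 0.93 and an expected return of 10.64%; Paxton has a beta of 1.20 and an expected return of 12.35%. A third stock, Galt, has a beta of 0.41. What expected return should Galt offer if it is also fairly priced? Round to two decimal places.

MRP (SML slope) = (12.35% − 10.64%) / (1.20 − 0.93) = 1.71% / 0.27 = 6.3333%
R_f (intercept) = 10.64% − 0.93 × 6.3333% = 4.7500%
E(R_Galt) = R_f + β × MRP = 4.7500% + 0.41 × 6.3333% = 7.35%

7.35%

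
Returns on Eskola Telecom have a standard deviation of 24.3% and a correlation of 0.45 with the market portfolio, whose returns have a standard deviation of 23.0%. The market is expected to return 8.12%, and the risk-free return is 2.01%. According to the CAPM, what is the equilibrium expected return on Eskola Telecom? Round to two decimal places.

β = ρ × σ_i / σ_m = 0.45 × 24.3% / 23.0% = 0.4754
MRP = 8.12% − 2.01% = 6.11%
E(R) = 2.01% + 0.4754 × 6.11% = 4.91%

4.91%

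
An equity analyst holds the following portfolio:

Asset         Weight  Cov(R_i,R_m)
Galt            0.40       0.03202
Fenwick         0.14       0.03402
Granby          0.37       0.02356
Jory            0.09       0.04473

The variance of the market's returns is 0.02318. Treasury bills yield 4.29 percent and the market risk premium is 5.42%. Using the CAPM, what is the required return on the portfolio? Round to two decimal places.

11.38%

β_Galt = 0.03202 / 0.02318 = 1.3814
β_Fenwick = 0.03402 / 0.02318 = 1.4676
β_Granby = 0.02356 / 0.02318 = 1.0164
β_Jory = 0.04473 / 0.02318 = 1.9297
β_P = Σ w_i β_i = 0.40×1.3814 + 0.14×1.4676 + 0.37×1.0164 + 0.09×1.9297 = 1.3078
E(R_P) = R_f + β_P × MRP = 4.29% + 1.3078 × 5.42% = 11.38%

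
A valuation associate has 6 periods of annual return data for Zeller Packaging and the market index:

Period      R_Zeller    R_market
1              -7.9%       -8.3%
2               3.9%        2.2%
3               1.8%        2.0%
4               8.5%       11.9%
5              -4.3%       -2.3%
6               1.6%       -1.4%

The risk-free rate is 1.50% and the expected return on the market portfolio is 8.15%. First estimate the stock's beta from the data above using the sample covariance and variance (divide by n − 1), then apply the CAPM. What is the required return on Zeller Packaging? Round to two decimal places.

Mean R_i = (-7.9 + 3.9 + 1.8 + 8.5 − 4.3 + 1.6) / 6 = 0.6000%
Mean R_m = (-8.3 + 2.2 + 2.0 + 11.9 − 2.3 − 1.4) / 6 = 0.6833%
Σ(R_i − R̄_i)(R_m − R̄_m) = 184.0900  ⇒  Cov = 184.0900 / 5 = 36.8180
Σ(R_m − R̄_m)² = 223.7883  ⇒  Var(R_m) = 223.7883 / 5 = 44.7577
β = Cov / Var(R_m) = 36.8180 / 44.7577 = 0.8226
MRP = 8.15% − 1.50% = 6.65%
E(R) = R_f + β × MRP = 1.50% + 0.8226 × 6.65% = 6.97%

6.97%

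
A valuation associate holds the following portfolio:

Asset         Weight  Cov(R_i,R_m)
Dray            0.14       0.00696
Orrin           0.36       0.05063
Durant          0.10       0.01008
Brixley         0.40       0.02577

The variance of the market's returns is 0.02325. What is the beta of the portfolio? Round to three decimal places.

β_Dray = 0.00696 / 0.02325 = 0.2994
β_Orrin = 0.05063 / 0.02325 = 2.1776
β_Durant = 0.01008 / 0.02325 = 0.4335
β_Brixley = 0.02577 / 0.02325 = 1.1084
β_P = Σ w_i β_i = 0.14×0.2994 + 0.36×2.1776 + 0.10×0.4335 + 0.40×1.1084 = 1.3126

1.313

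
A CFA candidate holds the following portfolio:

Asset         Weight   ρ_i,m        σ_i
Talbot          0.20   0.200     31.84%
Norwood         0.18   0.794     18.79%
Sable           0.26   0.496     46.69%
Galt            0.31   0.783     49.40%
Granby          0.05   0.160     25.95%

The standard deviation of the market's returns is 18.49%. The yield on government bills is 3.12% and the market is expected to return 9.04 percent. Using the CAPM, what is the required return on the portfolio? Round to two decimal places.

β_Talbot = 0.200 × 31.84% / 18.49% = 0.3444
β_Norwood = 0.794 × 18.79% / 18.49% = 0.8069
β_Sable = 0.496 × 46.69% / 18.49% = 1.2525
β_Galt = 0.783 × 49.40% / 18.49% = 2.0920
β_Granby = 0.160 × 25.95% / 18.49% = 0.2246
β_P = Σ w_i β_i = 0.20×0.3444 + 0.18×0.8069 + 0.26×1.2525 + 0.31×2.0920 + 0.05×0.2246 = 1.1995
MRP = 9.04% − 3.12% = 5.92%
E(R_P) = R_f + β_P × MRP = 3.12% + 1.1995 × 5.92% = 10.22%

10.22%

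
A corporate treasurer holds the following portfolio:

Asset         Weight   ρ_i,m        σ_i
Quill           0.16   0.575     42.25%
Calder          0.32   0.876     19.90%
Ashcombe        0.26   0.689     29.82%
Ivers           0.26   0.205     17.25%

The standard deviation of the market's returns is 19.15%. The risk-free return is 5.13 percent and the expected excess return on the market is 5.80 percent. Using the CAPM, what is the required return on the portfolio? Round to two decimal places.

9.89%

β_Quill = 0.575 × 42.25% / 19.15% = 1.2686
β_Calder = 0.876 × 19.90% / 19.15% = 0.9103
β_Ashcombe = 0.689 × 29.82% / 19.15% = 1.0729
β_Ivers = 0.205 × 17.25% / 19.15% = 0.1847
β_P = Σ w_i β_i = 0.16×1.2686 + 0.32×0.9103 + 0.26×1.0729 + 0.26×0.1847 = 0.8212
E(R_P) = R_f + β_P × MRP = 5.13% + 0.8212 × 5.80% = 9.89%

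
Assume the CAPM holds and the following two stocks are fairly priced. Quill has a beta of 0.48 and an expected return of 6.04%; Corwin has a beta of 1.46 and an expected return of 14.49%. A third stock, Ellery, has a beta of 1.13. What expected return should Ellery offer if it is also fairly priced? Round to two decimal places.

MRP (SML slope) = (14.49% − 6.04%) / (1.46 − 0.48) = 8.45% / 0.98 = 8.6224%
R_f (intercept) = 6.04% − 0.48 × 8.6224% = 1.9012%
E(R_Ellery) = R_f + β × MRP = 1.9012% + 1.13 × 8.6224% = 11.64%

11.64%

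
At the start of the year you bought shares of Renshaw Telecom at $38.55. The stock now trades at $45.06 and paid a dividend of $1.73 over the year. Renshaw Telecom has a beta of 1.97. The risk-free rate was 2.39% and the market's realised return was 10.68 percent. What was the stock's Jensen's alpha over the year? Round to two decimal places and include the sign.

Realised HPR = (P1 + D1 − P0) / P0 = (45.06 + 1.73 − 38.55) / 38.55 = 8.24 / 38.55 = 21.3748%
MRP = 10.68% − 2.39% = 8.29%
CAPM required = R_f + β·MRP = 2.39% + 1.97 × 8.29% = 18.7213%
α = realised − required = 21.3748% − 18.7213% = +2.65%

+2.65%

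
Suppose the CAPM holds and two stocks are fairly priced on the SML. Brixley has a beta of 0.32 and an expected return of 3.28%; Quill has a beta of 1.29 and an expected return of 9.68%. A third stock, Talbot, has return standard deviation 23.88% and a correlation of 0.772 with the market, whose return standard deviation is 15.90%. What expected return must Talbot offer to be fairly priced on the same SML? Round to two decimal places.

MRP = (9.68% − 3.28%) / (1.29 − 0.32) = 6.5979%
R_f = 3.28% − 0.32 × 6.5979% = 1.1687%
β_Talbot = ρ·σ_i/σ_m = 0.772 × 23.88 / 15.90 = 1.1595
E(R_Talbot) = R_f + β × MRP = 1.1687% + 1.1595 × 6.5979% = 8.82%

8.82%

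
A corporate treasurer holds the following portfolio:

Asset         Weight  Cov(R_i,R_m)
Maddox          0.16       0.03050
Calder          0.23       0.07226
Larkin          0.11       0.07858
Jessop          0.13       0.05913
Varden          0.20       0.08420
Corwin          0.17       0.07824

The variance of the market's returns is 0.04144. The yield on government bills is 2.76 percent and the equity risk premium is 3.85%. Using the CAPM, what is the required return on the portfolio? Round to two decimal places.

9.07%

β_Maddox = 0.03050 / 0.04144 = 0.7360
β_Calder = 0.07226 / 0.04144 = 1.7437
β_Larkin = 0.07858 / 0.04144 = 1.8962
β_Jessop = 0.05913 / 0.04144 = 1.4269
β_Varden = 0.08420 / 0.04144 = 2.0319
β_Corwin = 0.07824 / 0.04144 = 1.8880
β_P = Σ w_i β_i = 0.16×0.7360 + 0.23×1.7437 + 0.11×1.8962 + 0.13×1.4269 + 0.20×2.0319 + 0.17×1.8880 = 1.6402
E(R_P) = R_f + β_P × MRP = 2.76% + 1.6402 × 3.85% = 9.07%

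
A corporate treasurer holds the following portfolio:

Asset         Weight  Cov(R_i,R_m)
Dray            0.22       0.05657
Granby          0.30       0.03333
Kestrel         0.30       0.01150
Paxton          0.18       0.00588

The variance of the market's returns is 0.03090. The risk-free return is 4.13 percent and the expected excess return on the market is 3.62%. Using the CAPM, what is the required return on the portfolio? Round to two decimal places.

7.29%

β_Dray = 0.05657 / 0.03090 = 1.8307
β_Granby = 0.03333 / 0.03090 = 1.0786
β_Kestrel = 0.01150 / 0.03090 = 0.3722
β_Paxton = 0.00588 / 0.03090 = 0.1903
β_P = Σ w_i β_i = 0.22×1.8307 + 0.30×1.0786 + 0.30×0.3722 + 0.18×0.1903 = 0.8722
E(R_P) = R_f + β_P × MRP = 4.13% + 0.8722 × 3.62% = 7.29%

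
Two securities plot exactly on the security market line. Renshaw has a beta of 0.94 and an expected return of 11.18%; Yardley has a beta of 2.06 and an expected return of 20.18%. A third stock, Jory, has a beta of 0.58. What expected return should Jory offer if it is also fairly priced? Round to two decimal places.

8.29%

MRP (SML slope) = (20.18% − 11.18%) / (2.06 − 0.94) = 9.00% / 1.12 = 8.0357%
R_f (intercept) = 11.18% − 0.94 × 8.0357% = 3.6264%
E(R_Jory) = R_f + β × MRP = 3.6264% + 0.58 × 8.0357% = 8.29%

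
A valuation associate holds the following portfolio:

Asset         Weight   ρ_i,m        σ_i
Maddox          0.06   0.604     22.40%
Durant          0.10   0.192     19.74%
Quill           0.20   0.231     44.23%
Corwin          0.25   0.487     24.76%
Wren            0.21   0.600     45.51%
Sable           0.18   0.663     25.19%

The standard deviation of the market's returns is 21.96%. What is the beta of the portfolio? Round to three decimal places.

β_Maddox = 0.604 × 22.40% / 21.96% = 0.6161
β_Durant = 0.192 × 19.74% / 21.96% = 0.1726
β_Quill = 0.231 × 44.23% / 21.96% = 0.4653
β_Corwin = 0.487 × 24.76% / 21.96% = 0.5491
β_Wren = 0.600 × 45.51% / 21.96% = 1.2434
β_Sable = 0.663 × 25.19% / 21.96% = 0.7605
β_P = Σ w_i β_i = 0.06×0.6161 + 0.10×0.1726 + 0.20×0.4653 + 0.25×0.5491 + 0.21×1.2434 + 0.18×0.7605 = 0.6826

0.683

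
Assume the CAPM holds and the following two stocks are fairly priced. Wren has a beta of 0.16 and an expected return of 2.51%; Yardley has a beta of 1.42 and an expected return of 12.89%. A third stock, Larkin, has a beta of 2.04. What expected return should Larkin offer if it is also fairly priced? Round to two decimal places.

MRP (SML slope) = (12.89% − 2.51%) / (1.42 − 0.16) = 10.38% / 1.26 = 8.2381%
R_f (intercept) = 2.51% − 0.16 × 8.2381% = 1.1919%
E(R_Larkin) = R_f + β × MRP = 1.1919% + 2.04 × 8.2381% = 18.00%

18.00%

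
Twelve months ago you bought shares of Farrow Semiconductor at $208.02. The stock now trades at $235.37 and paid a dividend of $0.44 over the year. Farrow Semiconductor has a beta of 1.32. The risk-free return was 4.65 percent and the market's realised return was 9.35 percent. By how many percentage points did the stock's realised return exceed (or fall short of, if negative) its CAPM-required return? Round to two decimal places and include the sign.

+2.51%

Realised HPR = (P1 + D1 − P0) / P0 = (235.37 + 0.44 − 208.02) / 208.02 = 27.79 / 208.02 = 13.3593%
MRP = 9.35% − 4.65% = 4.70%
CAPM required = R_f + β·MRP = 4.65% + 1.32 × 4.70% = 10.8540%
α = realised − required = 13.3593% − 10.8540% = +2.51%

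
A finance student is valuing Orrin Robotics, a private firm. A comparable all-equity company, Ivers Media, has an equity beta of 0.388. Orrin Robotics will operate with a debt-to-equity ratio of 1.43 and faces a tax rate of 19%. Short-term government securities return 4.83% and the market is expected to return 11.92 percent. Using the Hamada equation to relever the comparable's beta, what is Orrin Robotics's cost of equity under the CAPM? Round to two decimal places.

β_L = β_U × [1 + (1 − t)(D/E)] = 0.388 × [1 + (1 − 0.19) × 1.43]
    = 0.388 × [1 + 0.81 × 1.43] = 0.388 × 2.1583 = 0.8374
MRP = 11.92% − 4.83% = 7.09%
E(R) = R_f + β_L × MRP = 4.83% + 0.8374 × 7.09% = 10.77%

10.77%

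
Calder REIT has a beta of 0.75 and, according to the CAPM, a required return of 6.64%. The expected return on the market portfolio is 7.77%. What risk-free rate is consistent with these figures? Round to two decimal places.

E(R) = R_f + β(E(R_m) − R_f) = R_f(1 − β) + β·E(R_m)
6.64% = R_f × (1 − 0.75) + 0.75 × 7.77%
6.64% = R_f × 0.25 + 5.8275%
R_f = (6.64% − 5.8275%) / 0.25 = 3.25%

3.25%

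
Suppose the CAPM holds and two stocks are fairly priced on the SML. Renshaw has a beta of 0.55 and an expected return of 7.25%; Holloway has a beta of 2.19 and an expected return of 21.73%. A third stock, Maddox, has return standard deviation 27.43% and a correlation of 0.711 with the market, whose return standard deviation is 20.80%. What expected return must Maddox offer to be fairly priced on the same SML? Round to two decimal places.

10.67%

MRP = (21.73% − 7.25%) / (2.19 − 0.55) = 8.8293%
R_f = 7.25% − 0.55 × 8.8293% = 2.3939%
β_Maddox = ρ·σ_i/σ_m = 0.711 × 27.43 / 20.80 = 0.9376
E(R_Maddox) = R_f + β × MRP = 2.3939% + 0.9376 × 8.8293% = 10.67%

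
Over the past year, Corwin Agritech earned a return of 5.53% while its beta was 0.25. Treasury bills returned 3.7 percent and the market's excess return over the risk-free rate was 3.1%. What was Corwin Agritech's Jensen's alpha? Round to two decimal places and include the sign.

+1.06%

CAPM benchmark = R_f + β(R_m − R_f) = 3.7% + 0.25 × 3.1% = 4.4750%
α = actual − benchmark = 5.53% − 4.4750% = +1.06%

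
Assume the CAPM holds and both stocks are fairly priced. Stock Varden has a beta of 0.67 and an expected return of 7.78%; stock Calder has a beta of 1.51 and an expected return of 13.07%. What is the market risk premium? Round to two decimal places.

Both satisfy E(R) = R_f + β·MRP, so the slope of the SML is
MRP = (13.07% − 7.78%) / (1.51 − 0.67) = 5.29% / 0.84 = 6.2976%

6.30%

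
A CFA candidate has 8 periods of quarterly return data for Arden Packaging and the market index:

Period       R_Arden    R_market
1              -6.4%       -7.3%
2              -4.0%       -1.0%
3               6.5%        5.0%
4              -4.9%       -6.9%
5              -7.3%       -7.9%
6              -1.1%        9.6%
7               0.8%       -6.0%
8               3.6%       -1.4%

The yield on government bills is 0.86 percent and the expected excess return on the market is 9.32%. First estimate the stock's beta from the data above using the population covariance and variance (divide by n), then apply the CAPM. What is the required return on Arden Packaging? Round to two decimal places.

5.03%

Mean R_i = (-6.4 − 4.0 + 6.5 − 4.9 − 7.3 − 1.1 + 0.8 + 3.6) / 8 = -1.6000%
Mean R_m = (-7.3 − 1.0 + 5.0 − 6.9 − 7.9 + 9.6 − 6.0 − 1.4) / 8 = -1.9875%
Σ(R_i − R̄_i)(R_m − R̄_m) = 128.8600  ⇒  Cov = 128.8600 / 8 = 16.1075
Σ(R_m − R̄_m)² = 287.8288  ⇒  Var(R_m) = 287.8288 / 8 = 35.9786
β = Cov / Var(R_m) = 16.1075 / 35.9786 = 0.4477
E(R) = R_f + β × MRP = 0.86% + 0.4477 × 9.32% = 5.03%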